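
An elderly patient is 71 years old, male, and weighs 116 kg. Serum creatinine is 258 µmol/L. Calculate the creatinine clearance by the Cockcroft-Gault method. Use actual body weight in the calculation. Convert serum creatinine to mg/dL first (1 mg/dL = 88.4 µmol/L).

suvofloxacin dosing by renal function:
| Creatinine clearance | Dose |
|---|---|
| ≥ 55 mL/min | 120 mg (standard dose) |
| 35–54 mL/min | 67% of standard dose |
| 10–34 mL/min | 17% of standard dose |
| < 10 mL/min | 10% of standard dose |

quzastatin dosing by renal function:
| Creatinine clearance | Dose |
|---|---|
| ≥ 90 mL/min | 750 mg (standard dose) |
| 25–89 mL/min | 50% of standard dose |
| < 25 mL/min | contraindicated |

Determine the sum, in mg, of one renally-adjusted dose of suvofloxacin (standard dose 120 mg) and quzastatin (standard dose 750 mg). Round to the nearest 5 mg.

SCr = 258 / 88.4 = 2.919 mg/dL
CrCl = (140 − 71) × 116 / (72 × 2.919) = 8004.0 / 210.17 ≈ 38.1 mL/min
CrCl ≈ 38 mL/min.
suvofloxacin: 35–54 mL/min → 67% of 120 mg = 80.4 mg.
quzastatin: 25–89 mL/min → 50% of 750 mg = 375 mg.
Total = 80.4 + 375 = 455.4 mg.

455 mg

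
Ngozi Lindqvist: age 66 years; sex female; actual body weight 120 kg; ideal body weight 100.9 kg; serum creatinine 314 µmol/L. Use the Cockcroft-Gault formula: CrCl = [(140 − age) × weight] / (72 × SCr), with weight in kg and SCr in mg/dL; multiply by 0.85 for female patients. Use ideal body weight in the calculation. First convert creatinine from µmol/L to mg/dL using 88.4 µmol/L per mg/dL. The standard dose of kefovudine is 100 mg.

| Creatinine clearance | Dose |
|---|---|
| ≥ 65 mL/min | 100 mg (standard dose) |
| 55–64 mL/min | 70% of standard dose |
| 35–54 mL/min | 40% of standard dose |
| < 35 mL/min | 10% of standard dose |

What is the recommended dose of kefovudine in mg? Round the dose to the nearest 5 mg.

SCr = 314 / 88.4 = 3.552 mg/dL
CrCl = (140 − 66) × 100.9 / (72 × 3.552) × 0.85 = 7466.6 / 255.74 × 0.85 ≈ 24.8 mL/min
CrCl ≈ 25 mL/min → bracket < 35 mL/min.
10% of 100 mg = 10 mg

10 mg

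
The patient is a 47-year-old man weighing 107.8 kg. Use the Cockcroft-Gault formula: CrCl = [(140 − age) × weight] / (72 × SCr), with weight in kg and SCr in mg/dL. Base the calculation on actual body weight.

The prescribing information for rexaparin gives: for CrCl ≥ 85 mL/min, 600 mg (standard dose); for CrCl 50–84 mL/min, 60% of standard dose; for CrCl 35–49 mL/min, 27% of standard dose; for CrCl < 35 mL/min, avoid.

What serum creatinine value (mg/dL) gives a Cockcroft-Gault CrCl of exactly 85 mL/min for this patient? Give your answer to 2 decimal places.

1.64 mg/dL

Standard dose requires CrCl ≥ 85 mL/min.
Set (140 − 47) × 107.8 / (72 × SCr) = 85
SCr = (140 − 47) × 107.8 / (72 × 85) = 1.638 mg/dL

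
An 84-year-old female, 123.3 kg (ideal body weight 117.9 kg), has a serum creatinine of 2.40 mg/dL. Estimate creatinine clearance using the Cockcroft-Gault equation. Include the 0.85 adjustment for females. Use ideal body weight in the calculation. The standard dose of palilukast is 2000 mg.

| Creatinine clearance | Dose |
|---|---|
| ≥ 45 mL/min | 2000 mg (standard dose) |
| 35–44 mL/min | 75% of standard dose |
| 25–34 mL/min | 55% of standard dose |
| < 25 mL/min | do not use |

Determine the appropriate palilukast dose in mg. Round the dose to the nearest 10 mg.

1100 mg

CrCl = (140 − 84) × 117.9 / (72 × 2.4) × 0.85 = 6602.4 / 172.80 × 0.85 ≈ 32.5 mL/min
CrCl ≈ 32 mL/min → bracket 25–34 mL/min.
55% of 2000 mg = 1100 mg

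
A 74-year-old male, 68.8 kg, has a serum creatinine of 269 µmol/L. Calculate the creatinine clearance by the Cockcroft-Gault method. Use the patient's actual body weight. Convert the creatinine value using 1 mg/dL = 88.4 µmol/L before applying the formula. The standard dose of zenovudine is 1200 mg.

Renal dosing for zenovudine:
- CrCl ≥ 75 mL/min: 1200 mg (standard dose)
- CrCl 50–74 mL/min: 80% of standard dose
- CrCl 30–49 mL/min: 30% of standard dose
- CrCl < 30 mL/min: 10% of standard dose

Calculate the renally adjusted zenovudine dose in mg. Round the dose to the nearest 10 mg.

120 mg

SCr = 269 / 88.4 = 3.043 mg/dL
CrCl = (140 − 74) × 68.8 / (72 × 3.043) = 4540.8 / 219.10 ≈ 20.7 mL/min
CrCl ≈ 21 mL/min → bracket < 30 mL/min.
10% of 1200 mg = 120 mg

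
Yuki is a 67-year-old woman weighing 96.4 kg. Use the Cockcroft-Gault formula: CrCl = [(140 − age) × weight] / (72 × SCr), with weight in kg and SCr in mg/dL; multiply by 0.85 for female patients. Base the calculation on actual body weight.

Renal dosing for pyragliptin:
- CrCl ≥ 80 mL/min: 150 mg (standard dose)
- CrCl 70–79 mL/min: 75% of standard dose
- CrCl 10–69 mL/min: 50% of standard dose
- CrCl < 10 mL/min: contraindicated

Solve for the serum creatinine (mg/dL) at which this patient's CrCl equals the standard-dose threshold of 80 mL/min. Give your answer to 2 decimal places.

1.04 mg/dL

Standard dose requires CrCl ≥ 80 mL/min.
Set (140 − 67) × 96.4 × 0.85 / (72 × SCr) = 80
SCr = (140 − 67) × 96.4 × 0.85 / (72 × 80) = 1.038 mg/dL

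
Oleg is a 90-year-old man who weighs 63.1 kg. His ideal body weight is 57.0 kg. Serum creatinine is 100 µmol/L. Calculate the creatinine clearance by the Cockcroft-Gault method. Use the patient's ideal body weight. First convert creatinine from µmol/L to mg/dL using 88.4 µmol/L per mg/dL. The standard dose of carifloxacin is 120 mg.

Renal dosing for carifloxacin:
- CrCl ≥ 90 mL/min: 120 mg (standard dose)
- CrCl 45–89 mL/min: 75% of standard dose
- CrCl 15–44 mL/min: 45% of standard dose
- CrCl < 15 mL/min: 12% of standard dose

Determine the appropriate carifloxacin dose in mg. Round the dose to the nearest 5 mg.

SCr = 100 / 88.4 = 1.131 mg/dL
CrCl = (140 − 90) × 57 / (72 × 1.131) = 2850.0 / 81.43 ≈ 35.0 mL/min
CrCl ≈ 35 mL/min → bracket 15–44 mL/min.
45% of 120 mg = 54 mg → 55 mg

55 mg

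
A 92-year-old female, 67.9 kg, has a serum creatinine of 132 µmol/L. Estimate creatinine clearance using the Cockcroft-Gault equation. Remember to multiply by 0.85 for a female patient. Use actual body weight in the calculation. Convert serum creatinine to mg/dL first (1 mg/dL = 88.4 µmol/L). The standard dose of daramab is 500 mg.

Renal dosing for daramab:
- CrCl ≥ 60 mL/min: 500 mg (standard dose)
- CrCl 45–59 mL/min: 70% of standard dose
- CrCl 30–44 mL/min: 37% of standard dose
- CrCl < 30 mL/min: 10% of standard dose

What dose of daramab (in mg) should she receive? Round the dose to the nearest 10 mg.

SCr = 132 / 88.4 = 1.493 mg/dL
CrCl = (140 − 92) × 67.9 / (72 × 1.493) × 0.85 = 3259.2 / 107.50 × 0.85 ≈ 25.8 mL/min
CrCl ≈ 26 mL/min → bracket < 30 mL/min.
10% of 500 mg = 50 mg

50 mg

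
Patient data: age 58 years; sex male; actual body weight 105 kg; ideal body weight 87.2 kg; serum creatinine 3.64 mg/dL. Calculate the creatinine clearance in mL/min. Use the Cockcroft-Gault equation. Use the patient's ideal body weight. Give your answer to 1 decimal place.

CrCl = (140 − 58) × 87.2 / (72 × 3.64) = 7150.4 / 262.08 ≈ 27.3 mL/min

27.3 mL/min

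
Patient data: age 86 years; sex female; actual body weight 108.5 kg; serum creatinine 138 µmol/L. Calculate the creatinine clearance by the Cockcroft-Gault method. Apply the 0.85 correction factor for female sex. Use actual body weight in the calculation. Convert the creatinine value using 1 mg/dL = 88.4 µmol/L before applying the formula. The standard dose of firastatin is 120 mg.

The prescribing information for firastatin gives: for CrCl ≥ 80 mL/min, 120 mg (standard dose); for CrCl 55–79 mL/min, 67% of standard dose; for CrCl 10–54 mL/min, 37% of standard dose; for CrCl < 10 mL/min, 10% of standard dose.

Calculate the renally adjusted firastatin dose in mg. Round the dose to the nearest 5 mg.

45 mg

SCr = 138 / 88.4 = 1.561 mg/dL
CrCl = (140 − 86) × 108.5 / (72 × 1.561) × 0.85 = 5859.0 / 112.39 × 0.85 ≈ 44.3 mL/min
CrCl ≈ 44 mL/min → bracket 10–54 mL/min.
37% of 120 mg = 44.4 mg → 45 mg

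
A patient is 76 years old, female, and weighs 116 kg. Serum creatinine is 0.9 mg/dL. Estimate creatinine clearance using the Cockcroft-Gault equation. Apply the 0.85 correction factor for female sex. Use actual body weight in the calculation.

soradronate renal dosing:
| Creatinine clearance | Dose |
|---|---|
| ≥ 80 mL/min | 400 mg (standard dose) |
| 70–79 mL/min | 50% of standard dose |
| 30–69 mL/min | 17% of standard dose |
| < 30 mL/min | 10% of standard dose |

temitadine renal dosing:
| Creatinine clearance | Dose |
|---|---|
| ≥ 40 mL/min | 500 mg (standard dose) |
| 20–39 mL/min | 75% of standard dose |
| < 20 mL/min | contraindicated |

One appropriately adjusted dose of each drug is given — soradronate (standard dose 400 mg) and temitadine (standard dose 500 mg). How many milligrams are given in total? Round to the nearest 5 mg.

CrCl = (140 − 76) × 116 / (72 × 0.9) × 0.85 = 7424.0 / 64.80 × 0.85 ≈ 97.4 mL/min
CrCl ≈ 97 mL/min.
soradronate: ≥ 80 mL/min → 100% of 400 mg = 400 mg.
temitadine: ≥ 40 mL/min → 100% of 500 mg = 500 mg.
Total = 400 + 500 = 900 mg.

900 mg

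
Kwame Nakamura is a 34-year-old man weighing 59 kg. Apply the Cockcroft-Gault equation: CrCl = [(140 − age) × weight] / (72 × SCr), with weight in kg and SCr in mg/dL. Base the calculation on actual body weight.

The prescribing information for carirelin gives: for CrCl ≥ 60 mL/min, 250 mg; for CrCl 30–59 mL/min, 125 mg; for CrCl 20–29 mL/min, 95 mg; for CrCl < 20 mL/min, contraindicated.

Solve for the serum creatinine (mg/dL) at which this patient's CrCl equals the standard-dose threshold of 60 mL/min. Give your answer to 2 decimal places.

1.45 mg/dL

Standard dose requires CrCl ≥ 60 mL/min.
Set (140 − 34) × 59 / (72 × SCr) = 60
SCr = (140 − 34) × 59 / (72 × 60) = 1.448 mg/dL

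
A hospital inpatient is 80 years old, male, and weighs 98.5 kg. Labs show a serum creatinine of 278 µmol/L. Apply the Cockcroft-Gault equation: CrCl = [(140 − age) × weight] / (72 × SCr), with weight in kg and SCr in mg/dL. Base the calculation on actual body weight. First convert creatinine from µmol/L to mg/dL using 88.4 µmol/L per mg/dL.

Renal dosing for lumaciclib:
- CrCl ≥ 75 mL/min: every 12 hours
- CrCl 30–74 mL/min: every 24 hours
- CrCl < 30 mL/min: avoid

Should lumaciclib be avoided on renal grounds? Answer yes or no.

SCr = 278 / 88.4 = 3.145 mg/dL
CrCl = (140 − 80) × 98.5 / (72 × 3.145) = 5910.0 / 226.44 ≈ 26.1 mL/min
CrCl ≈ 26 mL/min, which is < 30 mL/min.

yes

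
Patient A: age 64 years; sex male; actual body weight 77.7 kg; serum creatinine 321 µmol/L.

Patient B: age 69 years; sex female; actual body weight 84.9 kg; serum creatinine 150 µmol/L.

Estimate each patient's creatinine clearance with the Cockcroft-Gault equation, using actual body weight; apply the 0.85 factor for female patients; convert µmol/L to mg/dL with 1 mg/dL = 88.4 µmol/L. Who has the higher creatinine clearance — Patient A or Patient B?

Patient B

Patient A: SCr = 321 / 88.4 = 3.631 mg/dL
Patient A: CrCl = (140 − 64) × 77.7 / (72 × 3.631) = 5905.2 / 261.43 ≈ 22.6 mL/min
Patient B: SCr = 150 / 88.4 = 1.697 mg/dL
Patient B: CrCl = (140 − 69) × 84.9 / (72 × 1.697) × 0.85 = 6027.9 / 122.18 × 0.85 ≈ 41.9 mL/min
22.6 vs 41.9 mL/min → Patient B is higher.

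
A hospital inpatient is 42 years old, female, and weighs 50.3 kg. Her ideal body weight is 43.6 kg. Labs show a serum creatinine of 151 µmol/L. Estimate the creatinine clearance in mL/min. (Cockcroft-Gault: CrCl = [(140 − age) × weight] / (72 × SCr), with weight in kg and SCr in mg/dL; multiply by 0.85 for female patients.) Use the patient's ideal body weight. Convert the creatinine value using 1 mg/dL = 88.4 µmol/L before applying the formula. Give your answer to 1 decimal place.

SCr = 151 / 88.4 = 1.708 mg/dL
CrCl = (140 − 42) × 43.6 / (72 × 1.708) × 0.85 = 4272.8 / 122.98 × 0.85 ≈ 29.5 mL/min

29.5 mL/min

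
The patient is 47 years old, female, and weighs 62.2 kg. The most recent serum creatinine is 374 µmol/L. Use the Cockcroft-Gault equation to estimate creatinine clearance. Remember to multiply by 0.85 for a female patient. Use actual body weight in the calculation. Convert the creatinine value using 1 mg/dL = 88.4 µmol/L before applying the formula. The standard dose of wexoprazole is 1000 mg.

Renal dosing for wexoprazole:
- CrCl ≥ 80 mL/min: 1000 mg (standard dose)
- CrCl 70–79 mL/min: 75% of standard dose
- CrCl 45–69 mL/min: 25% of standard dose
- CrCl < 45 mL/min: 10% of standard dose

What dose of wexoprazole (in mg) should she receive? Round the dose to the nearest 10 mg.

100 mg

SCr = 374 / 88.4 = 4.231 mg/dL
CrCl = (140 − 47) × 62.2 / (72 × 4.231) × 0.85 = 5784.6 / 304.63 × 0.85 ≈ 16.1 mL/min
CrCl ≈ 16 mL/min → bracket < 45 mL/min.
10% of 1000 mg = 100 mg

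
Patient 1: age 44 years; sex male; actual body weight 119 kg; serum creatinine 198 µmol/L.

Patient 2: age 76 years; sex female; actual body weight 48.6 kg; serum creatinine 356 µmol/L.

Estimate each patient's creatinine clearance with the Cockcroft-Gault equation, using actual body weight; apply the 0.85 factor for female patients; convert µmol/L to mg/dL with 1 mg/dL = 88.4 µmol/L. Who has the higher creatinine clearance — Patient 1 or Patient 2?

Patient 1

Patient 1: SCr = 198 / 88.4 = 2.24 mg/dL
Patient 1: CrCl = (140 − 44) × 119 / (72 × 2.24) = 11424.0 / 161.28 ≈ 70.8 mL/min
Patient 2: SCr = 356 / 88.4 = 4.027 mg/dL
Patient 2: CrCl = (140 − 76) × 48.6 / (72 × 4.027) × 0.85 = 3110.4 / 289.94 × 0.85 ≈ 9.1 mL/min
70.8 vs 9.1 mL/min → Patient 1 is higher.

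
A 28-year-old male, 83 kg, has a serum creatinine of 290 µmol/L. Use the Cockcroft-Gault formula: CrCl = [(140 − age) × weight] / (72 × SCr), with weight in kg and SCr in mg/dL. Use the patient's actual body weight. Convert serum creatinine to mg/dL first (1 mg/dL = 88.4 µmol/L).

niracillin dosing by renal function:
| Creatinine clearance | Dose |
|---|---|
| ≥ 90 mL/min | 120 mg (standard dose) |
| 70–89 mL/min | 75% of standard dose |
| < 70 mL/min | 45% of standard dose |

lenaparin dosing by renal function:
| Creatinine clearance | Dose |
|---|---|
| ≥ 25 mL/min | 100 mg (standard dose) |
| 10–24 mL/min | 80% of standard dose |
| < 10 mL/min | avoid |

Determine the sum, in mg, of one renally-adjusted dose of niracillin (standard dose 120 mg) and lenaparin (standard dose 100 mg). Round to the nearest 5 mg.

SCr = 290 / 88.4 = 3.281 mg/dL
CrCl = (140 − 28) × 83 / (72 × 3.281) = 9296.0 / 236.23 ≈ 39.4 mL/min
CrCl ≈ 39 mL/min.
niracillin: < 70 mL/min → 45% of 120 mg = 54 mg.
lenaparin: ≥ 25 mL/min → 100% of 100 mg = 100 mg.
Total = 54 + 100 = 154 mg.

155 mg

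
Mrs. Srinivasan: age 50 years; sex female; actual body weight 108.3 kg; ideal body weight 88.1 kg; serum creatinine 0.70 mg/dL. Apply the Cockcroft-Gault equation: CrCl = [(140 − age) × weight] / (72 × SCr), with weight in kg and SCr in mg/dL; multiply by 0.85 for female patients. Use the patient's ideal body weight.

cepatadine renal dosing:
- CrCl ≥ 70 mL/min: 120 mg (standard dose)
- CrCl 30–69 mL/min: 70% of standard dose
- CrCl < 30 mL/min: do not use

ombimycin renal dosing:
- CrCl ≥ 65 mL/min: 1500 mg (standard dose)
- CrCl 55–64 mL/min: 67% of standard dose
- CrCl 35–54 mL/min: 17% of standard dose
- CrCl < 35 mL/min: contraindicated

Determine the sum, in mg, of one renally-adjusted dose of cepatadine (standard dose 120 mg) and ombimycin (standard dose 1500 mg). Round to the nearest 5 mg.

CrCl = (140 − 50) × 88.1 / (72 × 0.7) × 0.85 = 7929.0 / 50.40 × 0.85 ≈ 133.7 mL/min
CrCl ≈ 134 mL/min.
cepatadine: ≥ 70 mL/min → 100% of 120 mg = 120 mg.
ombimycin: ≥ 65 mL/min → 100% of 1500 mg = 1500 mg.
Total = 120 + 1500 = 1620 mg.

1620 mg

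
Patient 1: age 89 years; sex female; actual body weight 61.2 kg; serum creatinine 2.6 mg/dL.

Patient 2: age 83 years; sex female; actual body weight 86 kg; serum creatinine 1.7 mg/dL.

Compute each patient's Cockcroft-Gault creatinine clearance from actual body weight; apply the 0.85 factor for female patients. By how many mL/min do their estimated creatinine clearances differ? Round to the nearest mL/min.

20 mL/min

Patient 1: CrCl = (140 − 89) × 61.2 / (72 × 2.6) × 0.85 = 3121.2 / 187.20 × 0.85 ≈ 14.2 mL/min
Patient 2: CrCl = (140 − 83) × 86 / (72 × 1.7) × 0.85 = 4902.0 / 122.40 × 0.85 ≈ 34.0 mL/min
|14.2 − 34.0| = 19.8 mL/min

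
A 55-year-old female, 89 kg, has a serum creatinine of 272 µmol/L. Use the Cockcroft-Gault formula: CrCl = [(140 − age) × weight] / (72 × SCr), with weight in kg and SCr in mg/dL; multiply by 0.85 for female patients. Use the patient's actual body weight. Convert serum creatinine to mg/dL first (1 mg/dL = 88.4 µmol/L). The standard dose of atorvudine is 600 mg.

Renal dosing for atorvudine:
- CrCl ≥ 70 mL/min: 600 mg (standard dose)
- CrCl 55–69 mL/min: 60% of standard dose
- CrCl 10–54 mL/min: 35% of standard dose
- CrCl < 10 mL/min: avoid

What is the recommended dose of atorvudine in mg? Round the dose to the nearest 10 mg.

SCr = 272 / 88.4 = 3.077 mg/dL
CrCl = (140 − 55) × 89 / (72 × 3.077) × 0.85 = 7565.0 / 221.54 × 0.85 ≈ 29.0 mL/min
CrCl ≈ 29 mL/min → bracket 10–54 mL/min.
35% of 600 mg = 210 mg

210 mg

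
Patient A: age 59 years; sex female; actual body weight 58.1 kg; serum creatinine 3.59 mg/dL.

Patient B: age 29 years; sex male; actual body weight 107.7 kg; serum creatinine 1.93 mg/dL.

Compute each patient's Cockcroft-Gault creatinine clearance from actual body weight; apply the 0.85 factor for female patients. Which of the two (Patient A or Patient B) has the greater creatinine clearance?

Patient A: CrCl = (140 − 59) × 58.1 / (72 × 3.59) × 0.85 = 4706.1 / 258.48 × 0.85 ≈ 15.5 mL/min
Patient B: CrCl = (140 − 29) × 107.7 / (72 × 1.93) = 11954.7 / 138.96 ≈ 86.0 mL/min
15.5 vs 86.0 mL/min → Patient B is higher.

Patient B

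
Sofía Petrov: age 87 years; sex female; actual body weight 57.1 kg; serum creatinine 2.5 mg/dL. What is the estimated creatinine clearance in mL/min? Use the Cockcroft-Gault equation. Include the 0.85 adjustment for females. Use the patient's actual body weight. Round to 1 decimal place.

CrCl = (140 − 87) × 57.1 / (72 × 2.5) × 0.85 = 3026.3 / 180.00 × 0.85 ≈ 14.3 mL/min

14.3 mL/min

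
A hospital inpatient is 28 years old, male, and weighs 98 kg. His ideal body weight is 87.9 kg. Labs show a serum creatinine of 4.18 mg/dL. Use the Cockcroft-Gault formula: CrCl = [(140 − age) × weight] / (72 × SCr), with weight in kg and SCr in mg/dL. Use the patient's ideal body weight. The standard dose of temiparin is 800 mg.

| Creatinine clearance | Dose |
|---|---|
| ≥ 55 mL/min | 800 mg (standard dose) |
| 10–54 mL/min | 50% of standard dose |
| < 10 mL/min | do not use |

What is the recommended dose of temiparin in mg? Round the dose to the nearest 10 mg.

CrCl = (140 − 28) × 87.9 / (72 × 4.18) = 9844.8 / 300.96 ≈ 32.7 mL/min
CrCl ≈ 33 mL/min → bracket 10–54 mL/min.
50% of 800 mg = 400 mg

400 mg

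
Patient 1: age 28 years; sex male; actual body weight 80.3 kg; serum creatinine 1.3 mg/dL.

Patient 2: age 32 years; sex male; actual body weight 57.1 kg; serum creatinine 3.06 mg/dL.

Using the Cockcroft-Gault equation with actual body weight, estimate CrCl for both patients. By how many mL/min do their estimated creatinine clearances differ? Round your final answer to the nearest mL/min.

68 mL/min

Patient 1: CrCl = (140 − 28) × 80.3 / (72 × 1.3) = 8993.6 / 93.60 ≈ 96.1 mL/min
Patient 2: CrCl = (140 − 32) × 57.1 / (72 × 3.06) = 6166.8 / 220.32 ≈ 28.0 mL/min
|96.1 − 28.0| = 68.1 mL/min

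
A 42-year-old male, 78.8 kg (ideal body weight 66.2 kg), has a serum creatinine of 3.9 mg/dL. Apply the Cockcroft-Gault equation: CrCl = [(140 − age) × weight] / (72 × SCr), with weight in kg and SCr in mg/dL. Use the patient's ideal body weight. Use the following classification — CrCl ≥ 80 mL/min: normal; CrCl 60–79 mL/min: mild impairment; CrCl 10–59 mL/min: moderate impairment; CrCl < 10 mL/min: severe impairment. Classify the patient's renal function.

moderate impairment

CrCl = (140 − 42) × 66.2 / (72 × 3.9) = 6487.6 / 280.80 ≈ 23.1 mL/min
23 mL/min falls in the 'moderate impairment' range.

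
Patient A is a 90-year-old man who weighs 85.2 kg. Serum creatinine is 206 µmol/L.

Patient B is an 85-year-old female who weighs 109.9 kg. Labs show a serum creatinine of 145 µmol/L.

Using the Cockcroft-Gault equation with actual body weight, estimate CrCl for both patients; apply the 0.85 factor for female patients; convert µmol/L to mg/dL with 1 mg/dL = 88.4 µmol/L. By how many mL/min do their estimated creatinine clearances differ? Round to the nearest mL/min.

18 mL/min

Patient A: SCr = 206 / 88.4 = 2.33 mg/dL
Patient A: CrCl = (140 − 90) × 85.2 / (72 × 2.33) = 4260.0 / 167.76 ≈ 25.4 mL/min
Patient B: SCr = 145 / 88.4 = 1.64 mg/dL
Patient B: CrCl = (140 − 85) × 109.9 / (72 × 1.64) × 0.85 = 6044.5 / 118.08 × 0.85 ≈ 43.5 mL/min
|25.4 − 43.5| = 18.1 mL/min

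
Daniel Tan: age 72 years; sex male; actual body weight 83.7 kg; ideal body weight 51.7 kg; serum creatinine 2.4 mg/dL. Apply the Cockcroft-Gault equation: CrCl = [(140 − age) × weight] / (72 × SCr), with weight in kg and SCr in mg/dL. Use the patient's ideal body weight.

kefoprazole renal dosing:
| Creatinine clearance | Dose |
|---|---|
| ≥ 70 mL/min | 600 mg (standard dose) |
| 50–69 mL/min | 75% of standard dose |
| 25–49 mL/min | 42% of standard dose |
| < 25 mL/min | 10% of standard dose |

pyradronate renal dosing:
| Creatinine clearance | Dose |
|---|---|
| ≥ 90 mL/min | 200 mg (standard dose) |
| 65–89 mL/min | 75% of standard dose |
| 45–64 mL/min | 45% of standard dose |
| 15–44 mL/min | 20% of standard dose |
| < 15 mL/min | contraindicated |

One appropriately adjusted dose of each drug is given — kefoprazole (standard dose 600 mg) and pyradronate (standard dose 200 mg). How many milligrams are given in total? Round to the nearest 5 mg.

100 mg

CrCl = (140 − 72) × 51.7 / (72 × 2.4) = 3515.6 / 172.80 ≈ 20.3 mL/min
CrCl ≈ 20 mL/min.
kefoprazole: < 25 mL/min → 10% of 600 mg = 60 mg.
pyradronate: 15–44 mL/min → 20% of 200 mg = 40 mg.
Total = 60 + 40 = 100 mg.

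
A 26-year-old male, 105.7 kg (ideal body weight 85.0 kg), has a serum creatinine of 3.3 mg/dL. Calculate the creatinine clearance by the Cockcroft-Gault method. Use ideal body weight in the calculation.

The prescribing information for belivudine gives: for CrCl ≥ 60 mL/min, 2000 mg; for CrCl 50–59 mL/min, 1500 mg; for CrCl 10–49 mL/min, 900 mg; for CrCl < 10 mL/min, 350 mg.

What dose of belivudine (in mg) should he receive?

900 mg

CrCl = (140 − 26) × 85 / (72 × 3.3) = 9690.0 / 237.60 ≈ 40.8 mL/min
CrCl ≈ 41 mL/min → bracket 10–49 mL/min.
Dose for this bracket: 900 mg.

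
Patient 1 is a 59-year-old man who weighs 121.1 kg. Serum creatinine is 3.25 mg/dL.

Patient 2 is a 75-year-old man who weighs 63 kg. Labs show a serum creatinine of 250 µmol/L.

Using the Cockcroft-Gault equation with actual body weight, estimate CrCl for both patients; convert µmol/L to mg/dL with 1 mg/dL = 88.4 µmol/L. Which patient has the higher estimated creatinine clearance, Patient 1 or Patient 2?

Patient 1: CrCl = (140 − 59) × 121.1 / (72 × 3.25) = 9809.1 / 234.00 ≈ 41.9 mL/min
Patient 2: SCr = 250 / 88.4 = 2.828 mg/dL
Patient 2: CrCl = (140 − 75) × 63 / (72 × 2.828) = 4095.0 / 203.62 ≈ 20.1 mL/min
41.9 vs 20.1 mL/min → Patient 1 is higher.

Patient 1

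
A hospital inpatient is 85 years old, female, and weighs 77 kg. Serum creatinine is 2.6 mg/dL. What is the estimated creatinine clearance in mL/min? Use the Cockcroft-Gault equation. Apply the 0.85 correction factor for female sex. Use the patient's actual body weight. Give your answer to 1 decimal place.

19.2 mL/min

CrCl = (140 − 85) × 77 / (72 × 2.6) × 0.85 = 4235.0 / 187.20 × 0.85 ≈ 19.2 mL/min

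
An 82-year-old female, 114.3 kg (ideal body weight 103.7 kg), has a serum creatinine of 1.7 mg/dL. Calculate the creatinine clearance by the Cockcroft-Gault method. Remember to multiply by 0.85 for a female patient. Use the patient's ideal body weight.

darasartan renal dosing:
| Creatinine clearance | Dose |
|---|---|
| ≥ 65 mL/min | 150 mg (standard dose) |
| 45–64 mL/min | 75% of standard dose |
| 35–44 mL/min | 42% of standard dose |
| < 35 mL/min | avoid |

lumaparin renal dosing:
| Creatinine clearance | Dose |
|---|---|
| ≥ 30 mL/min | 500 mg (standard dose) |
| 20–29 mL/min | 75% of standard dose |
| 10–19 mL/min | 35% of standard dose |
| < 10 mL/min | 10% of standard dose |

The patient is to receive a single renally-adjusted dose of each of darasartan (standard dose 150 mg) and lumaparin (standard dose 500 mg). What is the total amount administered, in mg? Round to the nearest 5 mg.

CrCl = (140 − 82) × 103.7 / (72 × 1.7) × 0.85 = 6014.6 / 122.40 × 0.85 ≈ 41.8 mL/min
CrCl ≈ 42 mL/min.
darasartan: 35–44 mL/min → 42% of 150 mg = 63 mg.
lumaparin: ≥ 30 mL/min → 100% of 500 mg = 500 mg.
Total = 63 + 500 = 563 mg.

565 mg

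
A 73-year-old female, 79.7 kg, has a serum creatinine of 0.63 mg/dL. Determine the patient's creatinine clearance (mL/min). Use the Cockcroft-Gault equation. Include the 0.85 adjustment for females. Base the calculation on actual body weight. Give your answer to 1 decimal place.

100.1 mL/min

CrCl = (140 − 73) × 79.7 / (72 × 0.63) × 0.85 = 5339.9 / 45.36 × 0.85 ≈ 100.1 mL/min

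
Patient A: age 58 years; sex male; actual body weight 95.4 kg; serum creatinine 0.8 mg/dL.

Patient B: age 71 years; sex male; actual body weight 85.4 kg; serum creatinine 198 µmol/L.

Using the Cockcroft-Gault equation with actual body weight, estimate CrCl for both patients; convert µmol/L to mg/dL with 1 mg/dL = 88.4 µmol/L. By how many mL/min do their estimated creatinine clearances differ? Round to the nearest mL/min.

99 mL/min

Patient A: CrCl = (140 − 58) × 95.4 / (72 × 0.8) = 7822.8 / 57.60 ≈ 135.8 mL/min
Patient B: SCr = 198 / 88.4 = 2.24 mg/dL
Patient B: CrCl = (140 − 71) × 85.4 / (72 × 2.24) = 5892.6 / 161.28 ≈ 36.5 mL/min
|135.8 − 36.5| = 99.3 mL/min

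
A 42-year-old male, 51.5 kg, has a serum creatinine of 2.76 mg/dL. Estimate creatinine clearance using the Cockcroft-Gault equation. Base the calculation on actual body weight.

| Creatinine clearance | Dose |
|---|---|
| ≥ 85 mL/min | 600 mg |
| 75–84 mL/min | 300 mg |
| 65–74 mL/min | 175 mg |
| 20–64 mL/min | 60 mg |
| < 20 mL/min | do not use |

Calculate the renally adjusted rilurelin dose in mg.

60 mg

CrCl = (140 − 42) × 51.5 / (72 × 2.76) = 5047.0 / 198.72 ≈ 25.4 mL/min
CrCl ≈ 25 mL/min → bracket 20–64 mL/min.
Dose for this bracket: 60 mg.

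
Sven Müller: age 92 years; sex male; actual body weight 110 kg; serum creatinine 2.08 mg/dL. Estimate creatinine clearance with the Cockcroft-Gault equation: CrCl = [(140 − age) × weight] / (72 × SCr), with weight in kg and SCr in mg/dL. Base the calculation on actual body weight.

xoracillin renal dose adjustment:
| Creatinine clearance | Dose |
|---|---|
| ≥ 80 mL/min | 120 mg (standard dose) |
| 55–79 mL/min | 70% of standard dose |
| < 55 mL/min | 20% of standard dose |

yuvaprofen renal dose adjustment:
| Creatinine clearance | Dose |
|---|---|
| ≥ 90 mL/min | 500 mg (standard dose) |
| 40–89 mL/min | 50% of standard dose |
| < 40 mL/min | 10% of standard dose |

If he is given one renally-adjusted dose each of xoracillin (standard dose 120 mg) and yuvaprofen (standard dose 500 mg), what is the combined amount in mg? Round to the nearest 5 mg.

CrCl = (140 − 92) × 110 / (72 × 2.08) = 5280.0 / 149.76 ≈ 35.3 mL/min
CrCl ≈ 35 mL/min.
xoracillin: < 55 mL/min → 20% of 120 mg = 24 mg.
yuvaprofen: < 40 mL/min → 10% of 500 mg = 50 mg.
Total = 24 + 50 = 74 mg.

75 mg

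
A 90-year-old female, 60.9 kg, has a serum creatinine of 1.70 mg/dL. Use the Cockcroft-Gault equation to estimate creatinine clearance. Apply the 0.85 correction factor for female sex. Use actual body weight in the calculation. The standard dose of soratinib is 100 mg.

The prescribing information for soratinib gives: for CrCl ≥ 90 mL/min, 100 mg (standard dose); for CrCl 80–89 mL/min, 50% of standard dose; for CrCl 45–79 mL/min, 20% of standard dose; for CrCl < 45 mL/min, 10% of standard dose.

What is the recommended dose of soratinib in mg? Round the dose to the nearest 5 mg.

CrCl = (140 − 90) × 60.9 / (72 × 1.7) × 0.85 = 3045.0 / 122.40 × 0.85 ≈ 21.1 mL/min
CrCl ≈ 21 mL/min → bracket < 45 mL/min.
10% of 100 mg = 10 mg

10 mg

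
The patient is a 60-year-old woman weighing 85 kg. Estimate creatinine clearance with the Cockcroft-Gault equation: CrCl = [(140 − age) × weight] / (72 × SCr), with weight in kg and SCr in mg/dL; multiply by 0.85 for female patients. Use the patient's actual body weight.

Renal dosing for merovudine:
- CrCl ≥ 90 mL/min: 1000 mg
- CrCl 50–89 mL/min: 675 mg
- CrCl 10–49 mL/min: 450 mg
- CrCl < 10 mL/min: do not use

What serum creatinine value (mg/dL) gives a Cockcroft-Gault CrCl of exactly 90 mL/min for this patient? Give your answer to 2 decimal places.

Standard dose requires CrCl ≥ 90 mL/min.
Set (140 − 60) × 85 × 0.85 / (72 × SCr) = 90
SCr = (140 − 60) × 85 × 0.85 / (72 × 90) = 0.892 mg/dL

0.89 mg/dL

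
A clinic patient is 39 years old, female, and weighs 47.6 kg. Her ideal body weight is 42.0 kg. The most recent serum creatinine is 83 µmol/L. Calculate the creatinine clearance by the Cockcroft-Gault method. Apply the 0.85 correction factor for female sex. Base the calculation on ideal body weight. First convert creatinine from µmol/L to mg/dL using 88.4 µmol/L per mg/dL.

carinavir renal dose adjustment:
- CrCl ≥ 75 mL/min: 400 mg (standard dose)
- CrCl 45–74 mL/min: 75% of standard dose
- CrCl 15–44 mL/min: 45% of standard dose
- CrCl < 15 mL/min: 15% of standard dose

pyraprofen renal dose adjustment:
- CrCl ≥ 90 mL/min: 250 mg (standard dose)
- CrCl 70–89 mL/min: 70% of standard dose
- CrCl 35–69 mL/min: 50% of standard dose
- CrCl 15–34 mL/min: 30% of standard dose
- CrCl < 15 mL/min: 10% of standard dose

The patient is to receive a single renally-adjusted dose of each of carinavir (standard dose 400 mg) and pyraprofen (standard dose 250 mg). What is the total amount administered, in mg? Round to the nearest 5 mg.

SCr = 83 / 88.4 = 0.939 mg/dL
CrCl = (140 − 39) × 42 / (72 × 0.939) × 0.85 = 4242.0 / 67.61 × 0.85 ≈ 53.3 mL/min
CrCl ≈ 53 mL/min.
carinavir: 45–74 mL/min → 75% of 400 mg = 300 mg.
pyraprofen: 35–69 mL/min → 50% of 250 mg = 125 mg.
Total = 300 + 125 = 425 mg.

425 mg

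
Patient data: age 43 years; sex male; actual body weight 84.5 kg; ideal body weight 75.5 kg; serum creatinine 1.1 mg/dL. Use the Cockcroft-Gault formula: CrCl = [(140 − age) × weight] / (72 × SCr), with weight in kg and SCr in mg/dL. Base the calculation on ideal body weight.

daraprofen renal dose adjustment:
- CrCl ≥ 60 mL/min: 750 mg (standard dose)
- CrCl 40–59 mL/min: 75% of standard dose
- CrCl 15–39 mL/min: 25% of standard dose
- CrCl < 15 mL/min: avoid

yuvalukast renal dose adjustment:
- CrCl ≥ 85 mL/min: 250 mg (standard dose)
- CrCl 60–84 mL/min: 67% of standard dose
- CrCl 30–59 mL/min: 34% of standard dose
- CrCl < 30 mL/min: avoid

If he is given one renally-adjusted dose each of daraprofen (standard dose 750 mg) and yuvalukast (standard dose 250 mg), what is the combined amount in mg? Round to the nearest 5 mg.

1000 mg

CrCl = (140 − 43) × 75.5 / (72 × 1.1) = 7323.5 / 79.20 ≈ 92.5 mL/min
CrCl ≈ 92 mL/min.
daraprofen: ≥ 60 mL/min → 100% of 750 mg = 750 mg.
yuvalukast: ≥ 85 mL/min → 100% of 250 mg = 250 mg.
Total = 750 + 250 = 1000 mg.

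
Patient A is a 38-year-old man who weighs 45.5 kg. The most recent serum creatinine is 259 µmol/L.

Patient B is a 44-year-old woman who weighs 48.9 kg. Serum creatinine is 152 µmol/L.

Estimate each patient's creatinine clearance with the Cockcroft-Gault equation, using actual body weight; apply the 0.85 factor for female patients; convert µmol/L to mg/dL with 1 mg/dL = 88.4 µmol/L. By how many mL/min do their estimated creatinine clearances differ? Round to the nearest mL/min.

10 mL/min

Patient A: SCr = 259 / 88.4 = 2.93 mg/dL
Patient A: CrCl = (140 − 38) × 45.5 / (72 × 2.93) = 4641.0 / 210.96 ≈ 22.0 mL/min
Patient B: SCr = 152 / 88.4 = 1.719 mg/dL
Patient B: CrCl = (140 − 44) × 48.9 / (72 × 1.719) × 0.85 = 4694.4 / 123.77 × 0.85 ≈ 32.2 mL/min
|22.0 − 32.2| = 10.2 mL/min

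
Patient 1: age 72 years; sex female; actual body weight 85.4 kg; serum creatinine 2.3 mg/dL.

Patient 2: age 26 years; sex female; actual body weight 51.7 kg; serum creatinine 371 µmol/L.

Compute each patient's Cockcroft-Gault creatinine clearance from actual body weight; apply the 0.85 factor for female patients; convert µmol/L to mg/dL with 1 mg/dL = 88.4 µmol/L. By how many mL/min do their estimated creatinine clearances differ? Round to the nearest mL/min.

13 mL/min

Patient 1: CrCl = (140 − 72) × 85.4 / (72 × 2.3) × 0.85 = 5807.2 / 165.60 × 0.85 ≈ 29.8 mL/min
Patient 2: SCr = 371 / 88.4 = 4.197 mg/dL
Patient 2: CrCl = (140 − 26) × 51.7 / (72 × 4.197) × 0.85 = 5893.8 / 302.18 × 0.85 ≈ 16.6 mL/min
|29.8 − 16.6| = 13.2 mL/min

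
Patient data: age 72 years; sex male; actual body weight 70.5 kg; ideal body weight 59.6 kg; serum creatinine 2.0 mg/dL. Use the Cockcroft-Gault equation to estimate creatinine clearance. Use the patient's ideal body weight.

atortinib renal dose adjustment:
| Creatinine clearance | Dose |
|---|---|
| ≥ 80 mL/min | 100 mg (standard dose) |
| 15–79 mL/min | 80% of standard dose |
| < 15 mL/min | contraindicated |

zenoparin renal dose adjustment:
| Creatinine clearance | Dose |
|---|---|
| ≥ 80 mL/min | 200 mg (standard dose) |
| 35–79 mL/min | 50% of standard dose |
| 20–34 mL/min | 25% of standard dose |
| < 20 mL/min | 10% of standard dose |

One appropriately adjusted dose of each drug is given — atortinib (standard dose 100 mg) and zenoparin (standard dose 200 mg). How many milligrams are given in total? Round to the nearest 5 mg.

130 mg

CrCl = (140 − 72) × 59.6 / (72 × 2) = 4052.8 / 144.00 ≈ 28.1 mL/min
CrCl ≈ 28 mL/min.
atortinib: 15–79 mL/min → 80% of 100 mg = 80 mg.
zenoparin: 20–34 mL/min → 25% of 200 mg = 50 mg.
Total = 80 + 50 = 130 mg.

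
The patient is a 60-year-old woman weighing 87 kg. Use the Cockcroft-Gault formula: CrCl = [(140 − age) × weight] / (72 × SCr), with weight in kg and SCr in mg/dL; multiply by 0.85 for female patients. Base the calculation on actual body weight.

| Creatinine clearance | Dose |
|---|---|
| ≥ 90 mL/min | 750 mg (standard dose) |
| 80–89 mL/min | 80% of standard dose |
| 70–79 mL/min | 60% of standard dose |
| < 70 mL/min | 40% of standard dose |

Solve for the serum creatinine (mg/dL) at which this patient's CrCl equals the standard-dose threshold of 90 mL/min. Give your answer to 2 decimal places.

Standard dose requires CrCl ≥ 90 mL/min.
Set (140 − 60) × 87 × 0.85 / (72 × SCr) = 90
SCr = (140 − 60) × 87 × 0.85 / (72 × 90) = 0.913 mg/dL

0.91 mg/dL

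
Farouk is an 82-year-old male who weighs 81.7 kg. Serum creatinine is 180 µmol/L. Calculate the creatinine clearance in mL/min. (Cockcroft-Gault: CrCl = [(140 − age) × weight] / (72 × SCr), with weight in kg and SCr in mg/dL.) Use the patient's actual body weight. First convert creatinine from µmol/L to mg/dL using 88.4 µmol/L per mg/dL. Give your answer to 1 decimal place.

32.3 mL/min

SCr = 180 / 88.4 = 2.036 mg/dL
CrCl = (140 − 82) × 81.7 / (72 × 2.036) = 4738.6 / 146.59 ≈ 32.3 mL/min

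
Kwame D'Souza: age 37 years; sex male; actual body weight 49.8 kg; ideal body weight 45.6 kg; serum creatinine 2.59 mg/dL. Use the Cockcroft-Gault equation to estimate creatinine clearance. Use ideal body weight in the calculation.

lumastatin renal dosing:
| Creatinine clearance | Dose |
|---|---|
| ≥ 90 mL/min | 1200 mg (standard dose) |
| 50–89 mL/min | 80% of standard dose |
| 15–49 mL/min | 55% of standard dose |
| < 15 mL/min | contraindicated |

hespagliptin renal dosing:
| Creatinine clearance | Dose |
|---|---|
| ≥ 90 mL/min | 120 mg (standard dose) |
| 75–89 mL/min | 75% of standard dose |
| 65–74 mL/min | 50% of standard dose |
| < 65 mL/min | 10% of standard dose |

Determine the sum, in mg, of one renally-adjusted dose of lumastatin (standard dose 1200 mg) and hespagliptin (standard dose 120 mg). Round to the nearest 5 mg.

CrCl = (140 − 37) × 45.6 / (72 × 2.59) = 4696.8 / 186.48 ≈ 25.2 mL/min
CrCl ≈ 25 mL/min.
lumastatin: 15–49 mL/min → 55% of 1200 mg = 660 mg.
hespagliptin: < 65 mL/min → 10% of 120 mg = 12 mg.
Total = 660 + 12 = 672 mg.

670 mg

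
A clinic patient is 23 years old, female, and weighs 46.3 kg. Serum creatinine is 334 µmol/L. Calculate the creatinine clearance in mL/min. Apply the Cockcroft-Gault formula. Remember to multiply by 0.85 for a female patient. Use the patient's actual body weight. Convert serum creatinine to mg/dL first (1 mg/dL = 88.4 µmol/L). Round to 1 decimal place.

SCr = 334 / 88.4 = 3.778 mg/dL
CrCl = (140 − 23) × 46.3 / (72 × 3.778) × 0.85 = 5417.1 / 272.02 × 0.85 ≈ 16.9 mL/min

16.9 mL/min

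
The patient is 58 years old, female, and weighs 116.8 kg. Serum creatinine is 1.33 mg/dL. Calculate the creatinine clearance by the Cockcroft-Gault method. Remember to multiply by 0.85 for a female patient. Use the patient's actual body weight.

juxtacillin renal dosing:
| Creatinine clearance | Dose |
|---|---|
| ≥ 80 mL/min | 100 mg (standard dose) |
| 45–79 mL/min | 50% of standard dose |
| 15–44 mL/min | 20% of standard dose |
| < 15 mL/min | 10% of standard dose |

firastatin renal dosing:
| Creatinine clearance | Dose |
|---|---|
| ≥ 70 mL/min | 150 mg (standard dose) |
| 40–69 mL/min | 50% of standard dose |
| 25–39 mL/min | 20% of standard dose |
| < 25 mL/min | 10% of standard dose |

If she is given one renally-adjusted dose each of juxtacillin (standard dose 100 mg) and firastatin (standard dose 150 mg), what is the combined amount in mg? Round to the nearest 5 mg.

CrCl = (140 − 58) × 116.8 / (72 × 1.33) × 0.85 = 9577.6 / 95.76 × 0.85 ≈ 85.0 mL/min
CrCl ≈ 85 mL/min.
juxtacillin: ≥ 80 mL/min → 100% of 100 mg = 100 mg.
firastatin: ≥ 70 mL/min → 100% of 150 mg = 150 mg.
Total = 100 + 150 = 250 mg.

250 mg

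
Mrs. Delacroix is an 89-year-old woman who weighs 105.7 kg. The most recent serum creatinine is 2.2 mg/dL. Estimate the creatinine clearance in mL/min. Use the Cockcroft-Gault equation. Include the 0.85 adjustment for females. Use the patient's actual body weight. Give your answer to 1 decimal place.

CrCl = (140 − 89) × 105.7 / (72 × 2.2) × 0.85 = 5390.7 / 158.40 × 0.85 ≈ 28.9 mL/min

28.9 mL/min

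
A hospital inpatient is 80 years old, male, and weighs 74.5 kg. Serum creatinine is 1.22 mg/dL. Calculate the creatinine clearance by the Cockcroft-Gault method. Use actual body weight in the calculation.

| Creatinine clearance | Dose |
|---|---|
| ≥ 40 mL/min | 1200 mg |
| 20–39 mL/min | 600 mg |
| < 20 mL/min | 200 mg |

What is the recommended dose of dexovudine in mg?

CrCl = (140 − 80) × 74.5 / (72 × 1.22) = 4470.0 / 87.84 ≈ 50.9 mL/min
CrCl ≈ 51 mL/min → bracket ≥ 40 mL/min.
Dose for this bracket: 1200 mg.

1200 mg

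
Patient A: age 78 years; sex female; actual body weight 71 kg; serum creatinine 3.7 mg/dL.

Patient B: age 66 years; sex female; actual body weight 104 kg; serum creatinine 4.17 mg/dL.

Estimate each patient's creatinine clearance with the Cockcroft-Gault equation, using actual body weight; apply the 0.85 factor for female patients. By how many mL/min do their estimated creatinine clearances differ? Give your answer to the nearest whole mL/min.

Patient A: CrCl = (140 − 78) × 71 / (72 × 3.7) × 0.85 = 4402.0 / 266.40 × 0.85 ≈ 14.0 mL/min
Patient B: CrCl = (140 − 66) × 104 / (72 × 4.17) × 0.85 = 7696.0 / 300.24 × 0.85 ≈ 21.8 mL/min
|14.0 − 21.8| = 7.8 mL/min

8 mL/min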